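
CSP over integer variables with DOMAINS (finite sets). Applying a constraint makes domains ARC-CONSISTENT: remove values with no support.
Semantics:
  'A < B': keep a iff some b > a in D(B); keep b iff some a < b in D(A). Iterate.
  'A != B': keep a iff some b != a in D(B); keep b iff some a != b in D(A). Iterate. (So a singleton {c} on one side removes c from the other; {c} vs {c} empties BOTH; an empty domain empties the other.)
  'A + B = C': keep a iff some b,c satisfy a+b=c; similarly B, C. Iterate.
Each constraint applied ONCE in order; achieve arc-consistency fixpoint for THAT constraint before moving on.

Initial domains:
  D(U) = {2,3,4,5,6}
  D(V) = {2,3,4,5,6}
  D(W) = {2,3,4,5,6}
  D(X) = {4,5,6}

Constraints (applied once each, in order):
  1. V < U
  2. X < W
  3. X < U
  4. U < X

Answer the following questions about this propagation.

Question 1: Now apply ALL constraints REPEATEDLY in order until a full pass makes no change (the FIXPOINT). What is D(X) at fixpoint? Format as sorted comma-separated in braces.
Answer: {}

Derivation:
pass 0 (initial): D(X)={4,5,6}
pass 1: U {2,3,4,5,6}->{}; V {2,3,4,5,6}->{2,3,4,5}; W {2,3,4,5,6}->{5,6}; X {4,5,6}->{}
pass 2: V {2,3,4,5}->{}; W {5,6}->{}
pass 3: no change
Fixpoint after 3 passes: D(X) = {}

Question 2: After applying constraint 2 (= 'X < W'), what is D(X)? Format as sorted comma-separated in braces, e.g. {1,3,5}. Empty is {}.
Constraint 1 (V < U) on D(V)={2,3,4,5,6} D(U)={2,3,4,5,6}: V {2,3,4,5,6}->{2,3,4,5}; U {2,3,4,5,6}->{3,4,5,6}
Constraint 2 (X < W) on D(X)={4,5,6} D(W)={2,3,4,5,6}: X {4,5,6}->{4,5}; W {2,3,4,5,6}->{5,6}
So after constraint 2: D(X) = {4,5}

Answer: {4,5}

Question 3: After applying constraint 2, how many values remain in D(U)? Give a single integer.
Answer: 4

Derivation:
Constraint 1 (V < U) on D(V)={2,3,4,5,6} D(U)={2,3,4,5,6}: V {2,3,4,5,6}->{2,3,4,5}; U {2,3,4,5,6}->{3,4,5,6}
Constraint 2 (X < W) on D(X)={4,5,6} D(W)={2,3,4,5,6}: X {4,5,6}->{4,5}; W {2,3,4,5,6}->{5,6}
So after constraint 2: D(U)={3,4,5,6}, size = 4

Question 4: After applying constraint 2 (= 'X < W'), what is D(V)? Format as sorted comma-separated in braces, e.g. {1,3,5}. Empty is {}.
Constraint 1 (V < U) on D(V)={2,3,4,5,6} D(U)={2,3,4,5,6}: V {2,3,4,5,6}->{2,3,4,5}; U {2,3,4,5,6}->{3,4,5,6}
Constraint 2 (X < W) on D(X)={4,5,6} D(W)={2,3,4,5,6}: X {4,5,6}->{4,5}; W {2,3,4,5,6}->{5,6}
So after constraint 2: D(V) = {2,3,4,5}

Answer: {2,3,4,5}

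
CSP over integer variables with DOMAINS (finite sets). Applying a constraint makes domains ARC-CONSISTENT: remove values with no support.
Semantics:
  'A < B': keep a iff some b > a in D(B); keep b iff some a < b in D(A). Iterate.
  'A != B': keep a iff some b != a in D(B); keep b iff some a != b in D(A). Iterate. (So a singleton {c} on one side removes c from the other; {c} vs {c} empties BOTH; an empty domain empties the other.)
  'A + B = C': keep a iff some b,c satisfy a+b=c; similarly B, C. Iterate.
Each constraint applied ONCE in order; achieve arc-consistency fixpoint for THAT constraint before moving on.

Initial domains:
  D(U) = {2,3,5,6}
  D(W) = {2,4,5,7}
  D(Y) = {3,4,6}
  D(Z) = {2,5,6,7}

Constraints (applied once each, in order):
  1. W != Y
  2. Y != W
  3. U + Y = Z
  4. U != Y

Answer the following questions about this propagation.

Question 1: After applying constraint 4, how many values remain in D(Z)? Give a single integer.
Answer: 3

Derivation:
Constraint 1 (W != Y) on D(W)={2,4,5,7} D(Y)={3,4,6}: no change
Constraint 2 (Y != W) on D(Y)={3,4,6} D(W)={2,4,5,7}: no change
Constraint 3 (U + Y = Z) on D(U)={2,3,5,6} D(Y)={3,4,6} D(Z)={2,5,6,7}: U {2,3,5,6}->{2,3}; Y {3,4,6}->{3,4}; Z {2,5,6,7}->{5,6,7}
Constraint 4 (U != Y) on D(U)={2,3} D(Y)={3,4}: no change
So after constraint 4: D(Z)={5,6,7}, size = 3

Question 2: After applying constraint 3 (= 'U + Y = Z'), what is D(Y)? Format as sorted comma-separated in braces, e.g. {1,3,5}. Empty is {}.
Constraint 1 (W != Y) on D(W)={2,4,5,7} D(Y)={3,4,6}: no change
Constraint 2 (Y != W) on D(Y)={3,4,6} D(W)={2,4,5,7}: no change
Constraint 3 (U + Y = Z) on D(U)={2,3,5,6} D(Y)={3,4,6} D(Z)={2,5,6,7}: U {2,3,5,6}->{2,3}; Y {3,4,6}->{3,4}; Z {2,5,6,7}->{5,6,7}
So after constraint 3: D(Y) = {3,4}

Answer: {3,4}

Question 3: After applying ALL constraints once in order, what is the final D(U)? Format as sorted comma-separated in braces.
Answer: {2,3}

Derivation:
Constraint 1 (W != Y) on D(W)={2,4,5,7} D(Y)={3,4,6}: no change
Constraint 2 (Y != W) on D(Y)={3,4,6} D(W)={2,4,5,7}: no change
Constraint 3 (U + Y = Z) on D(U)={2,3,5,6} D(Y)={3,4,6} D(Z)={2,5,6,7}: U {2,3,5,6}->{2,3}; Y {3,4,6}->{3,4}; Z {2,5,6,7}->{5,6,7}
Constraint 4 (U != Y) on D(U)={2,3} D(Y)={3,4}: no change
So after all 4 constraints: D(U) = {2,3}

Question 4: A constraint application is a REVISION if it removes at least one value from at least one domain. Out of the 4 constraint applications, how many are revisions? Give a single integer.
Answer: 1

Derivation:
Constraint 1 (W != Y) on D(W)={2,4,5,7} D(Y)={3,4,6}: no change => not a revision
Constraint 2 (Y != W) on D(Y)={3,4,6} D(W)={2,4,5,7}: no change => not a revision
Constraint 3 (U + Y = Z) on D(U)={2,3,5,6} D(Y)={3,4,6} D(Z)={2,5,6,7}: U {2,3,5,6}->{2,3}; Y {3,4,6}->{3,4}; Z {2,5,6,7}->{5,6,7} => REVISION
Constraint 4 (U != Y) on D(U)={2,3} D(Y)={3,4}: no change => not a revision
Total revisions = 1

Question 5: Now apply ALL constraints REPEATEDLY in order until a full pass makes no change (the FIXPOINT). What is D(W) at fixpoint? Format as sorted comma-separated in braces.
Answer: {2,4,5,7}

Derivation:
pass 0 (initial): D(W)={2,4,5,7}
pass 1: U {2,3,5,6}->{2,3}; Y {3,4,6}->{3,4}; Z {2,5,6,7}->{5,6,7}
pass 2: no change
Fixpoint after 2 passes: D(W) = {2,4,5,7}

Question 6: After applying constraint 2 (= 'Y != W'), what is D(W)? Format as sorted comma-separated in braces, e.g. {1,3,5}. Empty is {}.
Answer: {2,4,5,7}

Derivation:
Constraint 1 (W != Y) on D(W)={2,4,5,7} D(Y)={3,4,6}: no change
Constraint 2 (Y != W) on D(Y)={3,4,6} D(W)={2,4,5,7}: no change
So after constraint 2: D(W) = {2,4,5,7}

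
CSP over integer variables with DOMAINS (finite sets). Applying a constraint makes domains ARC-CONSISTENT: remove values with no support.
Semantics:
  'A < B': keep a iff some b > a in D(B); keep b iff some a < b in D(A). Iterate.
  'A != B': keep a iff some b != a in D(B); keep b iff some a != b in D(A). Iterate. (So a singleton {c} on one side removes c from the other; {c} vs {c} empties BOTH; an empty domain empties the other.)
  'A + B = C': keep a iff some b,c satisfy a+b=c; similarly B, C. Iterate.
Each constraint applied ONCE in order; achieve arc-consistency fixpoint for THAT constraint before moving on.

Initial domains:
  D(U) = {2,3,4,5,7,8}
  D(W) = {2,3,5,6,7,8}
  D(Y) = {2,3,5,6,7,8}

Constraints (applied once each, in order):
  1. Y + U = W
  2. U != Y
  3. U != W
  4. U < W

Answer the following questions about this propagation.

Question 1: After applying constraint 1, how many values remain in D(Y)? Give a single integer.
Answer: 4

Derivation:
Constraint 1 (Y + U = W) on D(Y)={2,3,5,6,7,8} D(U)={2,3,4,5,7,8} D(W)={2,3,5,6,7,8}: Y {2,3,5,6,7,8}->{2,3,5,6}; U {2,3,4,5,7,8}->{2,3,4,5}; W {2,3,5,6,7,8}->{5,6,7,8}
So after constraint 1: D(Y)={2,3,5,6}, size = 4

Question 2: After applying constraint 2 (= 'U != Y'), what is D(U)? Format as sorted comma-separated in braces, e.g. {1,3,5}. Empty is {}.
Answer: {2,3,4,5}

Derivation:
Constraint 1 (Y + U = W) on D(Y)={2,3,5,6,7,8} D(U)={2,3,4,5,7,8} D(W)={2,3,5,6,7,8}: Y {2,3,5,6,7,8}->{2,3,5,6}; U {2,3,4,5,7,8}->{2,3,4,5}; W {2,3,5,6,7,8}->{5,6,7,8}
Constraint 2 (U != Y) on D(U)={2,3,4,5} D(Y)={2,3,5,6}: no change
So after constraint 2: D(U) = {2,3,4,5}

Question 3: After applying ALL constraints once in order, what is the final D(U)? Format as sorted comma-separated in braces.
Answer: {2,3,4,5}

Derivation:
Constraint 1 (Y + U = W) on D(Y)={2,3,5,6,7,8} D(U)={2,3,4,5,7,8} D(W)={2,3,5,6,7,8}: Y {2,3,5,6,7,8}->{2,3,5,6}; U {2,3,4,5,7,8}->{2,3,4,5}; W {2,3,5,6,7,8}->{5,6,7,8}
Constraint 2 (U != Y) on D(U)={2,3,4,5} D(Y)={2,3,5,6}: no change
Constraint 3 (U != W) on D(U)={2,3,4,5} D(W)={5,6,7,8}: no change
Constraint 4 (U < W) on D(U)={2,3,4,5} D(W)={5,6,7,8}: no change
So after all 4 constraints: D(U) = {2,3,4,5}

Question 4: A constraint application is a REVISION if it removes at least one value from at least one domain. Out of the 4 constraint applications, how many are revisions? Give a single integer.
Answer: 1

Derivation:
Constraint 1 (Y + U = W) on D(Y)={2,3,5,6,7,8} D(U)={2,3,4,5,7,8} D(W)={2,3,5,6,7,8}: Y {2,3,5,6,7,8}->{2,3,5,6}; U {2,3,4,5,7,8}->{2,3,4,5}; W {2,3,5,6,7,8}->{5,6,7,8} => REVISION
Constraint 2 (U != Y) on D(U)={2,3,4,5} D(Y)={2,3,5,6}: no change => not a revision
Constraint 3 (U != W) on D(U)={2,3,4,5} D(W)={5,6,7,8}: no change => not a revision
Constraint 4 (U < W) on D(U)={2,3,4,5} D(W)={5,6,7,8}: no change => not a revision
Total revisions = 1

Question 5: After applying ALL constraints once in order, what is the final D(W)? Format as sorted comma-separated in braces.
Answer: {5,6,7,8}

Derivation:
Constraint 1 (Y + U = W) on D(Y)={2,3,5,6,7,8} D(U)={2,3,4,5,7,8} D(W)={2,3,5,6,7,8}: Y {2,3,5,6,7,8}->{2,3,5,6}; U {2,3,4,5,7,8}->{2,3,4,5}; W {2,3,5,6,7,8}->{5,6,7,8}
Constraint 2 (U != Y) on D(U)={2,3,4,5} D(Y)={2,3,5,6}: no change
Constraint 3 (U != W) on D(U)={2,3,4,5} D(W)={5,6,7,8}: no change
Constraint 4 (U < W) on D(U)={2,3,4,5} D(W)={5,6,7,8}: no change
So after all 4 constraints: D(W) = {5,6,7,8}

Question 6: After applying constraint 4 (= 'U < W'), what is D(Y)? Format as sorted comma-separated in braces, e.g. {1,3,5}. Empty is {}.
Constraint 1 (Y + U = W) on D(Y)={2,3,5,6,7,8} D(U)={2,3,4,5,7,8} D(W)={2,3,5,6,7,8}: Y {2,3,5,6,7,8}->{2,3,5,6}; U {2,3,4,5,7,8}->{2,3,4,5}; W {2,3,5,6,7,8}->{5,6,7,8}
Constraint 2 (U != Y) on D(U)={2,3,4,5} D(Y)={2,3,5,6}: no change
Constraint 3 (U != W) on D(U)={2,3,4,5} D(W)={5,6,7,8}: no change
Constraint 4 (U < W) on D(U)={2,3,4,5} D(W)={5,6,7,8}: no change
So after constraint 4: D(Y) = {2,3,5,6}

Answer: {2,3,5,6}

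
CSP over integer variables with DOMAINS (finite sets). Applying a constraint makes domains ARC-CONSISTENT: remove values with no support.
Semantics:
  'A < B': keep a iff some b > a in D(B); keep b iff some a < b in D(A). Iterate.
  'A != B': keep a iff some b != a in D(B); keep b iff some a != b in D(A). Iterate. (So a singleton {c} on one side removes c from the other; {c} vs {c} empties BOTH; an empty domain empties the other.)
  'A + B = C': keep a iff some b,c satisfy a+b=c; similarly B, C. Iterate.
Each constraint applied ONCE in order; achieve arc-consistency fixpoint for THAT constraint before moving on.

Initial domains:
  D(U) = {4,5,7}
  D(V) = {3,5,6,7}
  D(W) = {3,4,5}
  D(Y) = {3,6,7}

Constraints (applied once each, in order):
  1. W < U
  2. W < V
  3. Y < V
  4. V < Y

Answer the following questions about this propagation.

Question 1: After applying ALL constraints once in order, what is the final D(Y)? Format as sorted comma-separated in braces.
Constraint 1 (W < U) on D(W)={3,4,5} D(U)={4,5,7}: no change
Constraint 2 (W < V) on D(W)={3,4,5} D(V)={3,5,6,7}: V {3,5,6,7}->{5,6,7}
Constraint 3 (Y < V) on D(Y)={3,6,7} D(V)={5,6,7}: Y {3,6,7}->{3,6}
Constraint 4 (V < Y) on D(V)={5,6,7} D(Y)={3,6}: V {5,6,7}->{5}; Y {3,6}->{6}
So after all 4 constraints: D(Y) = {6}

Answer: {6}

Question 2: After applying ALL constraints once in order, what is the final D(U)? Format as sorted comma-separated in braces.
Answer: {4,5,7}

Derivation:
Constraint 1 (W < U) on D(W)={3,4,5} D(U)={4,5,7}: no change
Constraint 2 (W < V) on D(W)={3,4,5} D(V)={3,5,6,7}: V {3,5,6,7}->{5,6,7}
Constraint 3 (Y < V) on D(Y)={3,6,7} D(V)={5,6,7}: Y {3,6,7}->{3,6}
Constraint 4 (V < Y) on D(V)={5,6,7} D(Y)={3,6}: V {5,6,7}->{5}; Y {3,6}->{6}
So after all 4 constraints: D(U) = {4,5,7}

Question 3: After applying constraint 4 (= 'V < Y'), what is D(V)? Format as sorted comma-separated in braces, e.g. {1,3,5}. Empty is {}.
Constraint 1 (W < U) on D(W)={3,4,5} D(U)={4,5,7}: no change
Constraint 2 (W < V) on D(W)={3,4,5} D(V)={3,5,6,7}: V {3,5,6,7}->{5,6,7}
Constraint 3 (Y < V) on D(Y)={3,6,7} D(V)={5,6,7}: Y {3,6,7}->{3,6}
Constraint 4 (V < Y) on D(V)={5,6,7} D(Y)={3,6}: V {5,6,7}->{5}; Y {3,6}->{6}
So after constraint 4: D(V) = {5}

Answer: {5}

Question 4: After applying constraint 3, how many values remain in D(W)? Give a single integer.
Answer: 3

Derivation:
Constraint 1 (W < U) on D(W)={3,4,5} D(U)={4,5,7}: no change
Constraint 2 (W < V) on D(W)={3,4,5} D(V)={3,5,6,7}: V {3,5,6,7}->{5,6,7}
Constraint 3 (Y < V) on D(Y)={3,6,7} D(V)={5,6,7}: Y {3,6,7}->{3,6}
So after constraint 3: D(W)={3,4,5}, size = 3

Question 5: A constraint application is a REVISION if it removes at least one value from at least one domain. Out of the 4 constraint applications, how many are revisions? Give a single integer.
Constraint 1 (W < U) on D(W)={3,4,5} D(U)={4,5,7}: no change => not a revision
Constraint 2 (W < V) on D(W)={3,4,5} D(V)={3,5,6,7}: V {3,5,6,7}->{5,6,7} => REVISION
Constraint 3 (Y < V) on D(Y)={3,6,7} D(V)={5,6,7}: Y {3,6,7}->{3,6} => REVISION
Constraint 4 (V < Y) on D(V)={5,6,7} D(Y)={3,6}: V {5,6,7}->{5}; Y {3,6}->{6} => REVISION
Total revisions = 3

Answer: 3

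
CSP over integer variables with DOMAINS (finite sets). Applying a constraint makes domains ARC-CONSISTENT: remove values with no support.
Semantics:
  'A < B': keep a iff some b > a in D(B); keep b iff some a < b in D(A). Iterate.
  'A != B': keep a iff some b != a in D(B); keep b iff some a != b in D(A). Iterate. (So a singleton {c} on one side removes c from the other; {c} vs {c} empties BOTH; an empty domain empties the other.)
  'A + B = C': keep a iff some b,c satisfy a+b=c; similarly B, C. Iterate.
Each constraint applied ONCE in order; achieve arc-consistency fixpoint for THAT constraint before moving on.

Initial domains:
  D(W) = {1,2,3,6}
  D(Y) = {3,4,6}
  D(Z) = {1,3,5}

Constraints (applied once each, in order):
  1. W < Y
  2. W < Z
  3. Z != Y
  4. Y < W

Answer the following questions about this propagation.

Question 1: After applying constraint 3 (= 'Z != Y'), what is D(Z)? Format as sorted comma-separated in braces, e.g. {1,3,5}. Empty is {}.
Constraint 1 (W < Y) on D(W)={1,2,3,6} D(Y)={3,4,6}: W {1,2,3,6}->{1,2,3}
Constraint 2 (W < Z) on D(W)={1,2,3} D(Z)={1,3,5}: Z {1,3,5}->{3,5}
Constraint 3 (Z != Y) on D(Z)={3,5} D(Y)={3,4,6}: no change
So after constraint 3: D(Z) = {3,5}

Answer: {3,5}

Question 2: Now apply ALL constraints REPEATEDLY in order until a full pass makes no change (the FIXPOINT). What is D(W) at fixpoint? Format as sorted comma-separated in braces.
Answer: {}

Derivation:
pass 0 (initial): D(W)={1,2,3,6}
pass 1: W {1,2,3,6}->{}; Y {3,4,6}->{}; Z {1,3,5}->{3,5}
pass 2: Z {3,5}->{}
pass 3: no change
Fixpoint after 3 passes: D(W) = {}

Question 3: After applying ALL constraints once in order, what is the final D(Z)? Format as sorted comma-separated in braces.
Constraint 1 (W < Y) on D(W)={1,2,3,6} D(Y)={3,4,6}: W {1,2,3,6}->{1,2,3}
Constraint 2 (W < Z) on D(W)={1,2,3} D(Z)={1,3,5}: Z {1,3,5}->{3,5}
Constraint 3 (Z != Y) on D(Z)={3,5} D(Y)={3,4,6}: no change
Constraint 4 (Y < W) on D(Y)={3,4,6} D(W)={1,2,3}: Y {3,4,6}->{}; W {1,2,3}->{}
So after all 4 constraints: D(Z) = {3,5}

Answer: {3,5}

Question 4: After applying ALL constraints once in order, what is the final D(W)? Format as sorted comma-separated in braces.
Constraint 1 (W < Y) on D(W)={1,2,3,6} D(Y)={3,4,6}: W {1,2,3,6}->{1,2,3}
Constraint 2 (W < Z) on D(W)={1,2,3} D(Z)={1,3,5}: Z {1,3,5}->{3,5}
Constraint 3 (Z != Y) on D(Z)={3,5} D(Y)={3,4,6}: no change
Constraint 4 (Y < W) on D(Y)={3,4,6} D(W)={1,2,3}: Y {3,4,6}->{}; W {1,2,3}->{}
So after all 4 constraints: D(W) = {}

Answer: {}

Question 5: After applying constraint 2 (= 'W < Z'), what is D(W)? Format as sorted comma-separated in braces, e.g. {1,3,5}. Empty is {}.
Constraint 1 (W < Y) on D(W)={1,2,3,6} D(Y)={3,4,6}: W {1,2,3,6}->{1,2,3}
Constraint 2 (W < Z) on D(W)={1,2,3} D(Z)={1,3,5}: Z {1,3,5}->{3,5}
So after constraint 2: D(W) = {1,2,3}

Answer: {1,2,3}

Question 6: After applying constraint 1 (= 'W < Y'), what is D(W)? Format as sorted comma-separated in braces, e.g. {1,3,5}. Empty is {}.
Constraint 1 (W < Y) on D(W)={1,2,3,6} D(Y)={3,4,6}: W {1,2,3,6}->{1,2,3}
So after constraint 1: D(W) = {1,2,3}

Answer: {1,2,3}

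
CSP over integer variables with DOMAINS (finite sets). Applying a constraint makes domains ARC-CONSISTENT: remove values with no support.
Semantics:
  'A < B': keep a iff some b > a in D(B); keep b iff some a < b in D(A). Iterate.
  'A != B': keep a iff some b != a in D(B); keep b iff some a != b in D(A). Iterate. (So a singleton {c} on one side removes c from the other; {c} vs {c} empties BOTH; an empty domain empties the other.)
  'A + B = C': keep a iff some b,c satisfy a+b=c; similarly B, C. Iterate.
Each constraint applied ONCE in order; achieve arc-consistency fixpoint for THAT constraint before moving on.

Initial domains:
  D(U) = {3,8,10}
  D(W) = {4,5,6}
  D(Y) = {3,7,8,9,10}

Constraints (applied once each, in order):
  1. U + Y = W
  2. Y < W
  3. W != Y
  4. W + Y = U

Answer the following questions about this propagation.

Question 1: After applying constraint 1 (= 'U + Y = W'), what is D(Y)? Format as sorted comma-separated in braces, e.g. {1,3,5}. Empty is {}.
Constraint 1 (U + Y = W) on D(U)={3,8,10} D(Y)={3,7,8,9,10} D(W)={4,5,6}: U {3,8,10}->{3}; Y {3,7,8,9,10}->{3}; W {4,5,6}->{6}
So after constraint 1: D(Y) = {3}

Answer: {3}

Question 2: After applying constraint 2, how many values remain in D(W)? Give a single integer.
Constraint 1 (U + Y = W) on D(U)={3,8,10} D(Y)={3,7,8,9,10} D(W)={4,5,6}: U {3,8,10}->{3}; Y {3,7,8,9,10}->{3}; W {4,5,6}->{6}
Constraint 2 (Y < W) on D(Y)={3} D(W)={6}: no change
So after constraint 2: D(W)={6}, size = 1

Answer: 1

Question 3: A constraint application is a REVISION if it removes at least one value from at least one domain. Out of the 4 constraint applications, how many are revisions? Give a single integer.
Answer: 2

Derivation:
Constraint 1 (U + Y = W) on D(U)={3,8,10} D(Y)={3,7,8,9,10} D(W)={4,5,6}: U {3,8,10}->{3}; Y {3,7,8,9,10}->{3}; W {4,5,6}->{6} => REVISION
Constraint 2 (Y < W) on D(Y)={3} D(W)={6}: no change => not a revision
Constraint 3 (W != Y) on D(W)={6} D(Y)={3}: no change => not a revision
Constraint 4 (W + Y = U) on D(W)={6} D(Y)={3} D(U)={3}: W {6}->{}; Y {3}->{}; U {3}->{} => REVISION
Total revisions = 2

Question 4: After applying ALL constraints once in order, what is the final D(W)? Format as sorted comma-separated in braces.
Constraint 1 (U + Y = W) on D(U)={3,8,10} D(Y)={3,7,8,9,10} D(W)={4,5,6}: U {3,8,10}->{3}; Y {3,7,8,9,10}->{3}; W {4,5,6}->{6}
Constraint 2 (Y < W) on D(Y)={3} D(W)={6}: no change
Constraint 3 (W != Y) on D(W)={6} D(Y)={3}: no change
Constraint 4 (W + Y = U) on D(W)={6} D(Y)={3} D(U)={3}: W {6}->{}; Y {3}->{}; U {3}->{}
So after all 4 constraints: D(W) = {}

Answer: {}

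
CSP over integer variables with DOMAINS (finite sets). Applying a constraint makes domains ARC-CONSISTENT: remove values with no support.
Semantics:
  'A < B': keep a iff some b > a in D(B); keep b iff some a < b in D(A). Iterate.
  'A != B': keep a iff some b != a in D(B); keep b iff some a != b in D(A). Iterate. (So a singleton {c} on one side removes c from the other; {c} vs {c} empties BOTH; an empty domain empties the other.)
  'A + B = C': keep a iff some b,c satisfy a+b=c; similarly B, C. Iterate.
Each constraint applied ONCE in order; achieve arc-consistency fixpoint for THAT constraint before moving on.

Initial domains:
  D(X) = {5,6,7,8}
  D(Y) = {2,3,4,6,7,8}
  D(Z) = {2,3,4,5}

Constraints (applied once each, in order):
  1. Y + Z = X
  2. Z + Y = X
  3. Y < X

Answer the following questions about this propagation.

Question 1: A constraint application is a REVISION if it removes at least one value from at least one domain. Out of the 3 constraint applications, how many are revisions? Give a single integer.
Answer: 1

Derivation:
Constraint 1 (Y + Z = X) on D(Y)={2,3,4,6,7,8} D(Z)={2,3,4,5} D(X)={5,6,7,8}: Y {2,3,4,6,7,8}->{2,3,4,6} => REVISION
Constraint 2 (Z + Y = X) on D(Z)={2,3,4,5} D(Y)={2,3,4,6} D(X)={5,6,7,8}: no change => not a revision
Constraint 3 (Y < X) on D(Y)={2,3,4,6} D(X)={5,6,7,8}: no change => not a revision
Total revisions = 1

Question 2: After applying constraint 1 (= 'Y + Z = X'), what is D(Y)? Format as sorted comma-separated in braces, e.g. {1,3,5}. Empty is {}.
Constraint 1 (Y + Z = X) on D(Y)={2,3,4,6,7,8} D(Z)={2,3,4,5} D(X)={5,6,7,8}: Y {2,3,4,6,7,8}->{2,3,4,6}
So after constraint 1: D(Y) = {2,3,4,6}

Answer: {2,3,4,6}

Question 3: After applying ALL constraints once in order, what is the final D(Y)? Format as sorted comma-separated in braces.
Constraint 1 (Y + Z = X) on D(Y)={2,3,4,6,7,8} D(Z)={2,3,4,5} D(X)={5,6,7,8}: Y {2,3,4,6,7,8}->{2,3,4,6}
Constraint 2 (Z + Y = X) on D(Z)={2,3,4,5} D(Y)={2,3,4,6} D(X)={5,6,7,8}: no change
Constraint 3 (Y < X) on D(Y)={2,3,4,6} D(X)={5,6,7,8}: no change
So after all 3 constraints: D(Y) = {2,3,4,6}

Answer: {2,3,4,6}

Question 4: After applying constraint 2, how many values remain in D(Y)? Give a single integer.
Constraint 1 (Y + Z = X) on D(Y)={2,3,4,6,7,8} D(Z)={2,3,4,5} D(X)={5,6,7,8}: Y {2,3,4,6,7,8}->{2,3,4,6}
Constraint 2 (Z + Y = X) on D(Z)={2,3,4,5} D(Y)={2,3,4,6} D(X)={5,6,7,8}: no change
So after constraint 2: D(Y)={2,3,4,6}, size = 4

Answer: 4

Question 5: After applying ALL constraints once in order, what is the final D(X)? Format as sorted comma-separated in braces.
Constraint 1 (Y + Z = X) on D(Y)={2,3,4,6,7,8} D(Z)={2,3,4,5} D(X)={5,6,7,8}: Y {2,3,4,6,7,8}->{2,3,4,6}
Constraint 2 (Z + Y = X) on D(Z)={2,3,4,5} D(Y)={2,3,4,6} D(X)={5,6,7,8}: no change
Constraint 3 (Y < X) on D(Y)={2,3,4,6} D(X)={5,6,7,8}: no change
So after all 3 constraints: D(X) = {5,6,7,8}

Answer: {5,6,7,8}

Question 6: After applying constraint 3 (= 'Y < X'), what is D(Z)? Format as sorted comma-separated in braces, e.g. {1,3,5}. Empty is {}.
Answer: {2,3,4,5}

Derivation:
Constraint 1 (Y + Z = X) on D(Y)={2,3,4,6,7,8} D(Z)={2,3,4,5} D(X)={5,6,7,8}: Y {2,3,4,6,7,8}->{2,3,4,6}
Constraint 2 (Z + Y = X) on D(Z)={2,3,4,5} D(Y)={2,3,4,6} D(X)={5,6,7,8}: no change
Constraint 3 (Y < X) on D(Y)={2,3,4,6} D(X)={5,6,7,8}: no change
So after constraint 3: D(Z) = {2,3,4,5}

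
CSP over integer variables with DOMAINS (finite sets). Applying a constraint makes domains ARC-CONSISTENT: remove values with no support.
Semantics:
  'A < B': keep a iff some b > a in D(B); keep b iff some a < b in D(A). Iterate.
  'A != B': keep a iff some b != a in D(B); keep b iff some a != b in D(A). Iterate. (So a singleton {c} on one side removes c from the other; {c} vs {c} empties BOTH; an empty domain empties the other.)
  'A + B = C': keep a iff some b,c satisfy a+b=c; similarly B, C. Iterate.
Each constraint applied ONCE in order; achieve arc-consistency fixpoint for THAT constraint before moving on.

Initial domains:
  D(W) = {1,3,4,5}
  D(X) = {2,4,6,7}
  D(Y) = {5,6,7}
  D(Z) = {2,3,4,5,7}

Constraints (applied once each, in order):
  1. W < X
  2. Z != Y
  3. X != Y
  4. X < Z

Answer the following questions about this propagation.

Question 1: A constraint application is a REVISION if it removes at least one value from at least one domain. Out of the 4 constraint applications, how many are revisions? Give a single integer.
Answer: 1

Derivation:
Constraint 1 (W < X) on D(W)={1,3,4,5} D(X)={2,4,6,7}: no change => not a revision
Constraint 2 (Z != Y) on D(Z)={2,3,4,5,7} D(Y)={5,6,7}: no change => not a revision
Constraint 3 (X != Y) on D(X)={2,4,6,7} D(Y)={5,6,7}: no change => not a revision
Constraint 4 (X < Z) on D(X)={2,4,6,7} D(Z)={2,3,4,5,7}: X {2,4,6,7}->{2,4,6}; Z {2,3,4,5,7}->{3,4,5,7} => REVISION
Total revisions = 1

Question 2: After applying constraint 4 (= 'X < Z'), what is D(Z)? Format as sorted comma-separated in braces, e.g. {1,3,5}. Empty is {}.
Constraint 1 (W < X) on D(W)={1,3,4,5} D(X)={2,4,6,7}: no change
Constraint 2 (Z != Y) on D(Z)={2,3,4,5,7} D(Y)={5,6,7}: no change
Constraint 3 (X != Y) on D(X)={2,4,6,7} D(Y)={5,6,7}: no change
Constraint 4 (X < Z) on D(X)={2,4,6,7} D(Z)={2,3,4,5,7}: X {2,4,6,7}->{2,4,6}; Z {2,3,4,5,7}->{3,4,5,7}
So after constraint 4: D(Z) = {3,4,5,7}

Answer: {3,4,5,7}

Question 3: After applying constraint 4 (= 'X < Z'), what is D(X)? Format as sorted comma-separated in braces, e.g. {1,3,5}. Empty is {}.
Answer: {2,4,6}

Derivation:
Constraint 1 (W < X) on D(W)={1,3,4,5} D(X)={2,4,6,7}: no change
Constraint 2 (Z != Y) on D(Z)={2,3,4,5,7} D(Y)={5,6,7}: no change
Constraint 3 (X != Y) on D(X)={2,4,6,7} D(Y)={5,6,7}: no change
Constraint 4 (X < Z) on D(X)={2,4,6,7} D(Z)={2,3,4,5,7}: X {2,4,6,7}->{2,4,6}; Z {2,3,4,5,7}->{3,4,5,7}
So after constraint 4: D(X) = {2,4,6}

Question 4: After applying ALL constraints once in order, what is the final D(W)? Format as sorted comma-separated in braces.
Answer: {1,3,4,5}

Derivation:
Constraint 1 (W < X) on D(W)={1,3,4,5} D(X)={2,4,6,7}: no change
Constraint 2 (Z != Y) on D(Z)={2,3,4,5,7} D(Y)={5,6,7}: no change
Constraint 3 (X != Y) on D(X)={2,4,6,7} D(Y)={5,6,7}: no change
Constraint 4 (X < Z) on D(X)={2,4,6,7} D(Z)={2,3,4,5,7}: X {2,4,6,7}->{2,4,6}; Z {2,3,4,5,7}->{3,4,5,7}
So after all 4 constraints: D(W) = {1,3,4,5}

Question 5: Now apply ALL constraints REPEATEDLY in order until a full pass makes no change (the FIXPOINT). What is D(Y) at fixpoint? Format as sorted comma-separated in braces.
Answer: {5,6,7}

Derivation:
pass 0 (initial): D(Y)={5,6,7}
pass 1: X {2,4,6,7}->{2,4,6}; Z {2,3,4,5,7}->{3,4,5,7}
pass 2: no change
Fixpoint after 2 passes: D(Y) = {5,6,7}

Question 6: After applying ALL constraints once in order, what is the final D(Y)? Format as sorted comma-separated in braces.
Constraint 1 (W < X) on D(W)={1,3,4,5} D(X)={2,4,6,7}: no change
Constraint 2 (Z != Y) on D(Z)={2,3,4,5,7} D(Y)={5,6,7}: no change
Constraint 3 (X != Y) on D(X)={2,4,6,7} D(Y)={5,6,7}: no change
Constraint 4 (X < Z) on D(X)={2,4,6,7} D(Z)={2,3,4,5,7}: X {2,4,6,7}->{2,4,6}; Z {2,3,4,5,7}->{3,4,5,7}
So after all 4 constraints: D(Y) = {5,6,7}

Answer: {5,6,7}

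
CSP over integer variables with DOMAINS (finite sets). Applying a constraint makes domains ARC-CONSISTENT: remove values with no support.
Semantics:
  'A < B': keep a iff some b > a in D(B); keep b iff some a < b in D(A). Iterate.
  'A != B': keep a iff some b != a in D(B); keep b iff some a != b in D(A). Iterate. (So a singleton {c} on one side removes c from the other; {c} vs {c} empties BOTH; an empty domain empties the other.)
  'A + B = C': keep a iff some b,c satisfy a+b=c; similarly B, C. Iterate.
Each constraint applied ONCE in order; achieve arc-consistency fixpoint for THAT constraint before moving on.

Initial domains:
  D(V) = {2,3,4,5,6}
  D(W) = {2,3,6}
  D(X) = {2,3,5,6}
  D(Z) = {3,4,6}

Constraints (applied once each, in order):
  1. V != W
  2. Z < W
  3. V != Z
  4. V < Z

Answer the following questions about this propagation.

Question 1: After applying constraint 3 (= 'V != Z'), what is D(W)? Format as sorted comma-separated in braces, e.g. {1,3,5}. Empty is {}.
Constraint 1 (V != W) on D(V)={2,3,4,5,6} D(W)={2,3,6}: no change
Constraint 2 (Z < W) on D(Z)={3,4,6} D(W)={2,3,6}: Z {3,4,6}->{3,4}; W {2,3,6}->{6}
Constraint 3 (V != Z) on D(V)={2,3,4,5,6} D(Z)={3,4}: no change
So after constraint 3: D(W) = {6}

Answer: {6}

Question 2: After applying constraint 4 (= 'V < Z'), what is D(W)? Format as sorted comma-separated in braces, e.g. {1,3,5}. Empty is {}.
Answer: {6}

Derivation:
Constraint 1 (V != W) on D(V)={2,3,4,5,6} D(W)={2,3,6}: no change
Constraint 2 (Z < W) on D(Z)={3,4,6} D(W)={2,3,6}: Z {3,4,6}->{3,4}; W {2,3,6}->{6}
Constraint 3 (V != Z) on D(V)={2,3,4,5,6} D(Z)={3,4}: no change
Constraint 4 (V < Z) on D(V)={2,3,4,5,6} D(Z)={3,4}: V {2,3,4,5,6}->{2,3}
So after constraint 4: D(W) = {6}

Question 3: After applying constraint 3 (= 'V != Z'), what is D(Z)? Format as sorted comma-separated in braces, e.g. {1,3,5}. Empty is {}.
Constraint 1 (V != W) on D(V)={2,3,4,5,6} D(W)={2,3,6}: no change
Constraint 2 (Z < W) on D(Z)={3,4,6} D(W)={2,3,6}: Z {3,4,6}->{3,4}; W {2,3,6}->{6}
Constraint 3 (V != Z) on D(V)={2,3,4,5,6} D(Z)={3,4}: no change
So after constraint 3: D(Z) = {3,4}

Answer: {3,4}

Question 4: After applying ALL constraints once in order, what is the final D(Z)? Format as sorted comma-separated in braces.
Constraint 1 (V != W) on D(V)={2,3,4,5,6} D(W)={2,3,6}: no change
Constraint 2 (Z < W) on D(Z)={3,4,6} D(W)={2,3,6}: Z {3,4,6}->{3,4}; W {2,3,6}->{6}
Constraint 3 (V != Z) on D(V)={2,3,4,5,6} D(Z)={3,4}: no change
Constraint 4 (V < Z) on D(V)={2,3,4,5,6} D(Z)={3,4}: V {2,3,4,5,6}->{2,3}
So after all 4 constraints: D(Z) = {3,4}

Answer: {3,4}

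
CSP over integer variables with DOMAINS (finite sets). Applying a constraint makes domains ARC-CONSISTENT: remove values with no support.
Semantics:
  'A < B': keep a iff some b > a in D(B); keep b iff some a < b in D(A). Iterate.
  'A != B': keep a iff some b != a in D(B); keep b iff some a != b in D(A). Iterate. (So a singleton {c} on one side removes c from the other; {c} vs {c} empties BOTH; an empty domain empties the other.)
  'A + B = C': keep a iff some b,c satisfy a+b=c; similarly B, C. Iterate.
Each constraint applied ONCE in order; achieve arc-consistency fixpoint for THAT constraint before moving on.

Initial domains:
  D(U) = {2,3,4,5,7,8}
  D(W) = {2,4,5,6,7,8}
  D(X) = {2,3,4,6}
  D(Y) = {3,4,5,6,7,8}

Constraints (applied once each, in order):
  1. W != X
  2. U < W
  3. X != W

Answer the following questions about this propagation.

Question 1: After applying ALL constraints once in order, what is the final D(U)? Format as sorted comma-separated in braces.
Constraint 1 (W != X) on D(W)={2,4,5,6,7,8} D(X)={2,3,4,6}: no change
Constraint 2 (U < W) on D(U)={2,3,4,5,7,8} D(W)={2,4,5,6,7,8}: U {2,3,4,5,7,8}->{2,3,4,5,7}; W {2,4,5,6,7,8}->{4,5,6,7,8}
Constraint 3 (X != W) on D(X)={2,3,4,6} D(W)={4,5,6,7,8}: no change
So after all 3 constraints: D(U) = {2,3,4,5,7}

Answer: {2,3,4,5,7}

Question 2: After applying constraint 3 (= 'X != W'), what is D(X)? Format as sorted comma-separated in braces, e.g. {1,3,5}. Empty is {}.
Answer: {2,3,4,6}

Derivation:
Constraint 1 (W != X) on D(W)={2,4,5,6,7,8} D(X)={2,3,4,6}: no change
Constraint 2 (U < W) on D(U)={2,3,4,5,7,8} D(W)={2,4,5,6,7,8}: U {2,3,4,5,7,8}->{2,3,4,5,7}; W {2,4,5,6,7,8}->{4,5,6,7,8}
Constraint 3 (X != W) on D(X)={2,3,4,6} D(W)={4,5,6,7,8}: no change
So after constraint 3: D(X) = {2,3,4,6}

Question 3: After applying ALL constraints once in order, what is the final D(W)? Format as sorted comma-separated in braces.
Answer: {4,5,6,7,8}

Derivation:
Constraint 1 (W != X) on D(W)={2,4,5,6,7,8} D(X)={2,3,4,6}: no change
Constraint 2 (U < W) on D(U)={2,3,4,5,7,8} D(W)={2,4,5,6,7,8}: U {2,3,4,5,7,8}->{2,3,4,5,7}; W {2,4,5,6,7,8}->{4,5,6,7,8}
Constraint 3 (X != W) on D(X)={2,3,4,6} D(W)={4,5,6,7,8}: no change
So after all 3 constraints: D(W) = {4,5,6,7,8}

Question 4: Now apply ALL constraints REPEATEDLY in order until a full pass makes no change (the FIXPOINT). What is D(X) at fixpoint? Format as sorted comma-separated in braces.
pass 0 (initial): D(X)={2,3,4,6}
pass 1: U {2,3,4,5,7,8}->{2,3,4,5,7}; W {2,4,5,6,7,8}->{4,5,6,7,8}
pass 2: no change
Fixpoint after 2 passes: D(X) = {2,3,4,6}

Answer: {2,3,4,6}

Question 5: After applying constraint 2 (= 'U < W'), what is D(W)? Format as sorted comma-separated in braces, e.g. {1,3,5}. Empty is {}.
Constraint 1 (W != X) on D(W)={2,4,5,6,7,8} D(X)={2,3,4,6}: no change
Constraint 2 (U < W) on D(U)={2,3,4,5,7,8} D(W)={2,4,5,6,7,8}: U {2,3,4,5,7,8}->{2,3,4,5,7}; W {2,4,5,6,7,8}->{4,5,6,7,8}
So after constraint 2: D(W) = {4,5,6,7,8}

Answer: {4,5,6,7,8}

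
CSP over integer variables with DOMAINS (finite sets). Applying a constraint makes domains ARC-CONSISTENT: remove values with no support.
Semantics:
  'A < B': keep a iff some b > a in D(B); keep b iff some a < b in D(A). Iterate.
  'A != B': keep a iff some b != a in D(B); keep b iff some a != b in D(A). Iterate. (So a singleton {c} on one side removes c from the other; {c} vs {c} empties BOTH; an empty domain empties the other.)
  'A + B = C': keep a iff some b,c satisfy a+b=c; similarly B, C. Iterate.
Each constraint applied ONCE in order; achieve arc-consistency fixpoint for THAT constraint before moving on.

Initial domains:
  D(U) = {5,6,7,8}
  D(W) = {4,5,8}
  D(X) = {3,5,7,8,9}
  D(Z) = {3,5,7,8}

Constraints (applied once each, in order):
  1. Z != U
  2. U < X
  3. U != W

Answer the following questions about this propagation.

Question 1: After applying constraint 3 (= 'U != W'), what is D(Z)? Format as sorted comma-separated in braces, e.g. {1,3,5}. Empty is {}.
Constraint 1 (Z != U) on D(Z)={3,5,7,8} D(U)={5,6,7,8}: no change
Constraint 2 (U < X) on D(U)={5,6,7,8} D(X)={3,5,7,8,9}: X {3,5,7,8,9}->{7,8,9}
Constraint 3 (U != W) on D(U)={5,6,7,8} D(W)={4,5,8}: no change
So after constraint 3: D(Z) = {3,5,7,8}

Answer: {3,5,7,8}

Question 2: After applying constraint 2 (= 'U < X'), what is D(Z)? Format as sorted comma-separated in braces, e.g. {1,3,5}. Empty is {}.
Constraint 1 (Z != U) on D(Z)={3,5,7,8} D(U)={5,6,7,8}: no change
Constraint 2 (U < X) on D(U)={5,6,7,8} D(X)={3,5,7,8,9}: X {3,5,7,8,9}->{7,8,9}
So after constraint 2: D(Z) = {3,5,7,8}

Answer: {3,5,7,8}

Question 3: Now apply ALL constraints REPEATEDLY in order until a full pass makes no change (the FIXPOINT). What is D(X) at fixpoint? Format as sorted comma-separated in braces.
Answer: {7,8,9}

Derivation:
pass 0 (initial): D(X)={3,5,7,8,9}
pass 1: X {3,5,7,8,9}->{7,8,9}
pass 2: no change
Fixpoint after 2 passes: D(X) = {7,8,9}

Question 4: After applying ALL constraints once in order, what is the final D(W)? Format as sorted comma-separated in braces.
Constraint 1 (Z != U) on D(Z)={3,5,7,8} D(U)={5,6,7,8}: no change
Constraint 2 (U < X) on D(U)={5,6,7,8} D(X)={3,5,7,8,9}: X {3,5,7,8,9}->{7,8,9}
Constraint 3 (U != W) on D(U)={5,6,7,8} D(W)={4,5,8}: no change
So after all 3 constraints: D(W) = {4,5,8}

Answer: {4,5,8}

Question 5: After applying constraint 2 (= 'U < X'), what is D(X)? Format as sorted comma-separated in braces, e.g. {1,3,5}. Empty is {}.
Constraint 1 (Z != U) on D(Z)={3,5,7,8} D(U)={5,6,7,8}: no change
Constraint 2 (U < X) on D(U)={5,6,7,8} D(X)={3,5,7,8,9}: X {3,5,7,8,9}->{7,8,9}
So after constraint 2: D(X) = {7,8,9}

Answer: {7,8,9}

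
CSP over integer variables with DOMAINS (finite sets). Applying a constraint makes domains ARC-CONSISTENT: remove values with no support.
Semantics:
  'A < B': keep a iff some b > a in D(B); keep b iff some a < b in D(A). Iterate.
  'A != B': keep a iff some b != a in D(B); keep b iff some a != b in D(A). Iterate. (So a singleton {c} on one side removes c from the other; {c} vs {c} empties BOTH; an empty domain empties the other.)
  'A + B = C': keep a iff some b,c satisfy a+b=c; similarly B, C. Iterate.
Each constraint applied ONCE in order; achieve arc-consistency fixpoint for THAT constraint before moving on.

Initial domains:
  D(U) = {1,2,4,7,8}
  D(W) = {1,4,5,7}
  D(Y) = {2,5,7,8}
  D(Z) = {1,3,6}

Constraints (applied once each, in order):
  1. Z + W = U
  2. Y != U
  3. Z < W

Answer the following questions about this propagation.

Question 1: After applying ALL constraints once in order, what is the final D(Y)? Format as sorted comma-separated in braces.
Answer: {2,5,7,8}

Derivation:
Constraint 1 (Z + W = U) on D(Z)={1,3,6} D(W)={1,4,5,7} D(U)={1,2,4,7,8}: U {1,2,4,7,8}->{2,4,7,8}
Constraint 2 (Y != U) on D(Y)={2,5,7,8} D(U)={2,4,7,8}: no change
Constraint 3 (Z < W) on D(Z)={1,3,6} D(W)={1,4,5,7}: W {1,4,5,7}->{4,5,7}
So after all 3 constraints: D(Y) = {2,5,7,8}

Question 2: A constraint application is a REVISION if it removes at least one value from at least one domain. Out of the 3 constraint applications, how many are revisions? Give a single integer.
Constraint 1 (Z + W = U) on D(Z)={1,3,6} D(W)={1,4,5,7} D(U)={1,2,4,7,8}: U {1,2,4,7,8}->{2,4,7,8} => REVISION
Constraint 2 (Y != U) on D(Y)={2,5,7,8} D(U)={2,4,7,8}: no change => not a revision
Constraint 3 (Z < W) on D(Z)={1,3,6} D(W)={1,4,5,7}: W {1,4,5,7}->{4,5,7} => REVISION
Total revisions = 2

Answer: 2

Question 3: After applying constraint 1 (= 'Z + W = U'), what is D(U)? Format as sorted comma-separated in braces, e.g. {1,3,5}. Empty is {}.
Answer: {2,4,7,8}

Derivation:
Constraint 1 (Z + W = U) on D(Z)={1,3,6} D(W)={1,4,5,7} D(U)={1,2,4,7,8}: U {1,2,4,7,8}->{2,4,7,8}
So after constraint 1: D(U) = {2,4,7,8}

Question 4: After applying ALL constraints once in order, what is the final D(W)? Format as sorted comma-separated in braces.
Constraint 1 (Z + W = U) on D(Z)={1,3,6} D(W)={1,4,5,7} D(U)={1,2,4,7,8}: U {1,2,4,7,8}->{2,4,7,8}
Constraint 2 (Y != U) on D(Y)={2,5,7,8} D(U)={2,4,7,8}: no change
Constraint 3 (Z < W) on D(Z)={1,3,6} D(W)={1,4,5,7}: W {1,4,5,7}->{4,5,7}
So after all 3 constraints: D(W) = {4,5,7}

Answer: {4,5,7}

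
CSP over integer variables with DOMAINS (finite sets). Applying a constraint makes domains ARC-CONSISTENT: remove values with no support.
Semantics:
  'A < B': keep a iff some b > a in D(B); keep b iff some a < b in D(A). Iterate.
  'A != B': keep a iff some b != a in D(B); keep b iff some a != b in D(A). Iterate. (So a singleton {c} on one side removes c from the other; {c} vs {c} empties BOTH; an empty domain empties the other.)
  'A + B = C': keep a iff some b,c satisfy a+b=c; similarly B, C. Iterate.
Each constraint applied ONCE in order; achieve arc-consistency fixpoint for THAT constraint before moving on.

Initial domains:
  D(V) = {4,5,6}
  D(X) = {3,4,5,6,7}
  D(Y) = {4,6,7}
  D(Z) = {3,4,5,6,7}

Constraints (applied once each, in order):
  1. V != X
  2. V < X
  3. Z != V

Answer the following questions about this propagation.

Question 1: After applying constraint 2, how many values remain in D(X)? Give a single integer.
Constraint 1 (V != X) on D(V)={4,5,6} D(X)={3,4,5,6,7}: no change
Constraint 2 (V < X) on D(V)={4,5,6} D(X)={3,4,5,6,7}: X {3,4,5,6,7}->{5,6,7}
So after constraint 2: D(X)={5,6,7}, size = 3

Answer: 3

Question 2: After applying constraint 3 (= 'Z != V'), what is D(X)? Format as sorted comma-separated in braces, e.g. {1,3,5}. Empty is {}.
Constraint 1 (V != X) on D(V)={4,5,6} D(X)={3,4,5,6,7}: no change
Constraint 2 (V < X) on D(V)={4,5,6} D(X)={3,4,5,6,7}: X {3,4,5,6,7}->{5,6,7}
Constraint 3 (Z != V) on D(Z)={3,4,5,6,7} D(V)={4,5,6}: no change
So after constraint 3: D(X) = {5,6,7}

Answer: {5,6,7}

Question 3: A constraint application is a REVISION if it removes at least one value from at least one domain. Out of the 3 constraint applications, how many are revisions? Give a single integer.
Answer: 1

Derivation:
Constraint 1 (V != X) on D(V)={4,5,6} D(X)={3,4,5,6,7}: no change => not a revision
Constraint 2 (V < X) on D(V)={4,5,6} D(X)={3,4,5,6,7}: X {3,4,5,6,7}->{5,6,7} => REVISION
Constraint 3 (Z != V) on D(Z)={3,4,5,6,7} D(V)={4,5,6}: no change => not a revision
Total revisions = 1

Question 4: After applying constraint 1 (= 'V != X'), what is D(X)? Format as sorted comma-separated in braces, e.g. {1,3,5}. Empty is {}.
Answer: {3,4,5,6,7}

Derivation:
Constraint 1 (V != X) on D(V)={4,5,6} D(X)={3,4,5,6,7}: no change
So after constraint 1: D(X) = {3,4,5,6,7}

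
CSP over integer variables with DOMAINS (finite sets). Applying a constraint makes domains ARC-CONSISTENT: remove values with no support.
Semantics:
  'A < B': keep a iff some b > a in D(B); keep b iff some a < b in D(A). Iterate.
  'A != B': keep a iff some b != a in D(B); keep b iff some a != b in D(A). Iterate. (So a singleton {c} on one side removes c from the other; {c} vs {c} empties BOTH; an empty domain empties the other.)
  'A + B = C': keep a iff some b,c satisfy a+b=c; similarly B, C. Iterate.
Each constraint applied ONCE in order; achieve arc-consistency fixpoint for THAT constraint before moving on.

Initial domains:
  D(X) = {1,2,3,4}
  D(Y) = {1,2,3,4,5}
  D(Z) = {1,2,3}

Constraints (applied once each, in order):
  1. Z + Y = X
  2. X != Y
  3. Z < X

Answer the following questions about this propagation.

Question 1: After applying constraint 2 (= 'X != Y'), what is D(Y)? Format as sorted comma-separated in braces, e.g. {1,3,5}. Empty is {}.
Answer: {1,2,3}

Derivation:
Constraint 1 (Z + Y = X) on D(Z)={1,2,3} D(Y)={1,2,3,4,5} D(X)={1,2,3,4}: Y {1,2,3,4,5}->{1,2,3}; X {1,2,3,4}->{2,3,4}
Constraint 2 (X != Y) on D(X)={2,3,4} D(Y)={1,2,3}: no change
So after constraint 2: D(Y) = {1,2,3}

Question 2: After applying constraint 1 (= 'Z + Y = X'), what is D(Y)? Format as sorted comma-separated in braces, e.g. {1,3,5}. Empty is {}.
Answer: {1,2,3}

Derivation:
Constraint 1 (Z + Y = X) on D(Z)={1,2,3} D(Y)={1,2,3,4,5} D(X)={1,2,3,4}: Y {1,2,3,4,5}->{1,2,3}; X {1,2,3,4}->{2,3,4}
So after constraint 1: D(Y) = {1,2,3}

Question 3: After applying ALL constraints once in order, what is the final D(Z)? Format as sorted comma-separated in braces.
Constraint 1 (Z + Y = X) on D(Z)={1,2,3} D(Y)={1,2,3,4,5} D(X)={1,2,3,4}: Y {1,2,3,4,5}->{1,2,3}; X {1,2,3,4}->{2,3,4}
Constraint 2 (X != Y) on D(X)={2,3,4} D(Y)={1,2,3}: no change
Constraint 3 (Z < X) on D(Z)={1,2,3} D(X)={2,3,4}: no change
So after all 3 constraints: D(Z) = {1,2,3}

Answer: {1,2,3}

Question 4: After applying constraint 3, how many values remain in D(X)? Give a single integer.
Answer: 3

Derivation:
Constraint 1 (Z + Y = X) on D(Z)={1,2,3} D(Y)={1,2,3,4,5} D(X)={1,2,3,4}: Y {1,2,3,4,5}->{1,2,3}; X {1,2,3,4}->{2,3,4}
Constraint 2 (X != Y) on D(X)={2,3,4} D(Y)={1,2,3}: no change
Constraint 3 (Z < X) on D(Z)={1,2,3} D(X)={2,3,4}: no change
So after constraint 3: D(X)={2,3,4}, size = 3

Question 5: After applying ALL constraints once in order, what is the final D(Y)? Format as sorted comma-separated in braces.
Answer: {1,2,3}

Derivation:
Constraint 1 (Z + Y = X) on D(Z)={1,2,3} D(Y)={1,2,3,4,5} D(X)={1,2,3,4}: Y {1,2,3,4,5}->{1,2,3}; X {1,2,3,4}->{2,3,4}
Constraint 2 (X != Y) on D(X)={2,3,4} D(Y)={1,2,3}: no change
Constraint 3 (Z < X) on D(Z)={1,2,3} D(X)={2,3,4}: no change
So after all 3 constraints: D(Y) = {1,2,3}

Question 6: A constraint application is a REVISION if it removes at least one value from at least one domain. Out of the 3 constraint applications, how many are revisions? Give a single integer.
Answer: 1

Derivation:
Constraint 1 (Z + Y = X) on D(Z)={1,2,3} D(Y)={1,2,3,4,5} D(X)={1,2,3,4}: Y {1,2,3,4,5}->{1,2,3}; X {1,2,3,4}->{2,3,4} => REVISION
Constraint 2 (X != Y) on D(X)={2,3,4} D(Y)={1,2,3}: no change => not a revision
Constraint 3 (Z < X) on D(Z)={1,2,3} D(X)={2,3,4}: no change => not a revision
Total revisions = 1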